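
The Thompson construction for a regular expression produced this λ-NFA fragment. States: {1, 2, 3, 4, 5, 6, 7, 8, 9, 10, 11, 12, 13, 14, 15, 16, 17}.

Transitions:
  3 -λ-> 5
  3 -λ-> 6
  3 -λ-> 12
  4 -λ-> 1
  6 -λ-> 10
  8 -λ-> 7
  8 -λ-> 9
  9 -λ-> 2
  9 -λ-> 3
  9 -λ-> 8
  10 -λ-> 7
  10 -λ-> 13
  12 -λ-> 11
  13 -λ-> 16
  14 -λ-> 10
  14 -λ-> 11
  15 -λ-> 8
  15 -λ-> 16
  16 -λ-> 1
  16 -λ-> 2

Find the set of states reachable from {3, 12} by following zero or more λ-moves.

Start with {3, 12}.
From 3 via λ: add 5, 6.
From 12 via λ: add 11.
From 6 via λ: add 10.
From 10 via λ: add 7, 13.
From 13 via λ: add 16.
From 16 via λ: add 1, 2.
No new states can be added; the closed set is {1, 2, 3, 5, 6, 7, 10, 11, 12, 13, 16}.

{1, 2, 3, 5, 6, 7, 10, 11, 12, 13, 16}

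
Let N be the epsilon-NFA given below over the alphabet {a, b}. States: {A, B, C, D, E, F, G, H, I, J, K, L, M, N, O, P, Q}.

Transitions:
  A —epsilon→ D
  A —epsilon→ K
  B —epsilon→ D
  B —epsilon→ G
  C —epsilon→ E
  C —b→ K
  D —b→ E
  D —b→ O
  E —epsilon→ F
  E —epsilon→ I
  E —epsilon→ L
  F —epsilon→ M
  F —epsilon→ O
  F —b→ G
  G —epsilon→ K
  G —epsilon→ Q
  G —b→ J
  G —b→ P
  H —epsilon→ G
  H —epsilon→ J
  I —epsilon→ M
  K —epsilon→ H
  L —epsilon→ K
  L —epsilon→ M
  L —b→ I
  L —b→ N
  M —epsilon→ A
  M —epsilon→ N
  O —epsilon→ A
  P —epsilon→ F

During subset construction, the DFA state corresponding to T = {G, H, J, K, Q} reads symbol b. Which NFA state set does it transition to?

G on b → {J, P}.
No b-transition from H, J, K, Q.
Union after reading b: {J, P}.
Now take the epsilon-closure:
From P via epsilon: add F.
From F via epsilon: add M, O.
From M via epsilon: add A, N.
From A via epsilon: add D, K.
From K via epsilon: add H.
From H via epsilon: add G.
From G via epsilon: add Q.
No new states can be added; the closed set is {A, D, F, G, H, J, K, M, N, O, P, Q}.

{A, D, F, G, H, J, K, M, N, O, P, Q}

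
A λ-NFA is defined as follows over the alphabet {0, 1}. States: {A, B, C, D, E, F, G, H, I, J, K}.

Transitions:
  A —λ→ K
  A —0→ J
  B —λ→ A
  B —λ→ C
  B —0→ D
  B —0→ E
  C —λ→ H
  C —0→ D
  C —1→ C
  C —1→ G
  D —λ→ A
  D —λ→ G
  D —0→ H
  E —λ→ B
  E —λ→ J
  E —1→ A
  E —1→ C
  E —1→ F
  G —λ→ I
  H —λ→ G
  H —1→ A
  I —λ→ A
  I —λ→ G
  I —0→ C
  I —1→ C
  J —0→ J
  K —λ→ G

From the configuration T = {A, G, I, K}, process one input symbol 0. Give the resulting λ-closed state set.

{A, C, G, H, I, J, K}

A on 0 → {J}.
I on 0 → {C}.
No 0-transition from G, K.
Union after reading 0: {C, J}.
Now take the λ-closure:
From C via λ: add H.
From H via λ: add G.
From G via λ: add I.
From I via λ: add A.
From A via λ: add K.
No new states can be added; the closed set is {A, C, G, H, I, J, K}.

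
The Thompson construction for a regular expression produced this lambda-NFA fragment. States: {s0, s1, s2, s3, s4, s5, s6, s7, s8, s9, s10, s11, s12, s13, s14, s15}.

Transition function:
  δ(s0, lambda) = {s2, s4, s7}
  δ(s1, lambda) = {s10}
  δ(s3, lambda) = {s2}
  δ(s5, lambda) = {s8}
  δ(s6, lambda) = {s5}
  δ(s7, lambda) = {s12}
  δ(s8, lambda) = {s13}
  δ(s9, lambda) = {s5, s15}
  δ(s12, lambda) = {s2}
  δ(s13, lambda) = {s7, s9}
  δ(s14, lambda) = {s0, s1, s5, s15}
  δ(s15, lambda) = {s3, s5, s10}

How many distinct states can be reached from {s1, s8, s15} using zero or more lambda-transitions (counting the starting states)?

11

Start with {s1, s8, s15}.
From s1 via lambda: add s10.
From s8 via lambda: add s13.
From s15 via lambda: add s3, s5.
From s3 via lambda: add s2.
From s13 via lambda: add s7, s9.
From s7 via lambda: add s12.
lambda-closure = {s1, s2, s3, s5, s7, s8, s9, s10, s12, s13, s15}, which has 11 states.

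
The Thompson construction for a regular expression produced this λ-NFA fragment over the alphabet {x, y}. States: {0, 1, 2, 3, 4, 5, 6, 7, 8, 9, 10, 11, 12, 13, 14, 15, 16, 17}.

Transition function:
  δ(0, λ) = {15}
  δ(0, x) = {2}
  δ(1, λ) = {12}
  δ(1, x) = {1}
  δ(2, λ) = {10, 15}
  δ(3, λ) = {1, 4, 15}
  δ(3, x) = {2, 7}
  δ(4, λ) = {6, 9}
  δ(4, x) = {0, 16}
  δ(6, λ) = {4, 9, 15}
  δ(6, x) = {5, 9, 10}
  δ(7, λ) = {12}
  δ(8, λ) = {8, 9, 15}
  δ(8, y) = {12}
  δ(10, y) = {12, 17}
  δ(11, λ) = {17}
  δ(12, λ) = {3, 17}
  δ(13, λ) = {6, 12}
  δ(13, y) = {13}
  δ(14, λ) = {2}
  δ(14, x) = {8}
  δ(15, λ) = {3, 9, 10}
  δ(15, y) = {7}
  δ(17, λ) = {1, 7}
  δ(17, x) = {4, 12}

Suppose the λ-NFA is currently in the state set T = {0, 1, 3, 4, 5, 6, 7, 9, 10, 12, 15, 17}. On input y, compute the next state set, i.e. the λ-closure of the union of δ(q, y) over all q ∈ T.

10 on y → {12, 17}.
15 on y → {7}.
No y-transition from 0, 1, 3, 4, 5, 6, 7, 9, 12, 17.
Union after reading y: {7, 12, 17}.
Now take the λ-closure:
From 12 via λ: add 3.
From 17 via λ: add 1.
From 3 via λ: add 4, 15.
From 4 via λ: add 6, 9.
From 15 via λ: add 10.
No new states can be added; the closed set is {1, 3, 4, 6, 7, 9, 10, 12, 15, 17}.

{1, 3, 4, 6, 7, 9, 10, 12, 15, 17}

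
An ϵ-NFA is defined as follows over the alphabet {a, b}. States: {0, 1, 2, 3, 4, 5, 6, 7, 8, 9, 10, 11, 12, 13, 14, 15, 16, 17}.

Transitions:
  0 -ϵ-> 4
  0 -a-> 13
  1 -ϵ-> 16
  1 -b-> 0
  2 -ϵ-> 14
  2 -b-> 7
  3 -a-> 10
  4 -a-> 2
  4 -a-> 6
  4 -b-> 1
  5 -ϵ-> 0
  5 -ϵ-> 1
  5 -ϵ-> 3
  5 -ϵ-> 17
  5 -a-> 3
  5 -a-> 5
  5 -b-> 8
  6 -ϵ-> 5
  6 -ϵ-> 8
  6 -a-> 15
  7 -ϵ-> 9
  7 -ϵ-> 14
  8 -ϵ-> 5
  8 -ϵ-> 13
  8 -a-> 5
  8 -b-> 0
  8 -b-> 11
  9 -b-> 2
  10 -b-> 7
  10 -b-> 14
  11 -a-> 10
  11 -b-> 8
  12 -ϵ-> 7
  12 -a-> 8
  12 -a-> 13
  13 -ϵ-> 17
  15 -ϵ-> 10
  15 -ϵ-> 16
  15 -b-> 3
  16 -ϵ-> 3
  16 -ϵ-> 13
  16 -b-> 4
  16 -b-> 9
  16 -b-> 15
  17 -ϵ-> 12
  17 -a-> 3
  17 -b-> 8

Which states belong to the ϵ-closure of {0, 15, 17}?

Start with {0, 15, 17}.
From 0 via ϵ: add 4.
From 15 via ϵ: add 10, 16.
From 17 via ϵ: add 12.
From 12 via ϵ: add 7.
From 16 via ϵ: add 3, 13.
From 7 via ϵ: add 9, 14.
No new states can be added; the closed set is {0, 3, 4, 7, 9, 10, 12, 13, 14, 15, 16, 17}.

{0, 3, 4, 7, 9, 10, 12, 13, 14, 15, 16, 17}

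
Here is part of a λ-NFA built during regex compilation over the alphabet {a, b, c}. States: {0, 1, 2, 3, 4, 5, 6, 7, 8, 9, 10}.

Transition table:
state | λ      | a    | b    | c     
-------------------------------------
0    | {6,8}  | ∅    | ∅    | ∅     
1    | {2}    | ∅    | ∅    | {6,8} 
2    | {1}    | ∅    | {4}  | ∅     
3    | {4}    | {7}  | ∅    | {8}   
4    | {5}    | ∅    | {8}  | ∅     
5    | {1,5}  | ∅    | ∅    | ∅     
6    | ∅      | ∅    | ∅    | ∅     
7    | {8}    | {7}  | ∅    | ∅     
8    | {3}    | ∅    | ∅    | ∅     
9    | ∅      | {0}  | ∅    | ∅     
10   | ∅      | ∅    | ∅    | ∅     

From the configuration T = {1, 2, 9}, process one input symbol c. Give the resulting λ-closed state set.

{1, 2, 3, 4, 5, 6, 8}

1 on c → {6, 8}.
No c-transition from 2, 9.
Union after reading c: {6, 8}.
Now take the λ-closure:
From 8 via λ: add 3.
From 3 via λ: add 4.
From 4 via λ: add 5.
From 5 via λ: add 1.
From 1 via λ: add 2.
No new states can be added; the closed set is {1, 2, 3, 4, 5, 6, 8}.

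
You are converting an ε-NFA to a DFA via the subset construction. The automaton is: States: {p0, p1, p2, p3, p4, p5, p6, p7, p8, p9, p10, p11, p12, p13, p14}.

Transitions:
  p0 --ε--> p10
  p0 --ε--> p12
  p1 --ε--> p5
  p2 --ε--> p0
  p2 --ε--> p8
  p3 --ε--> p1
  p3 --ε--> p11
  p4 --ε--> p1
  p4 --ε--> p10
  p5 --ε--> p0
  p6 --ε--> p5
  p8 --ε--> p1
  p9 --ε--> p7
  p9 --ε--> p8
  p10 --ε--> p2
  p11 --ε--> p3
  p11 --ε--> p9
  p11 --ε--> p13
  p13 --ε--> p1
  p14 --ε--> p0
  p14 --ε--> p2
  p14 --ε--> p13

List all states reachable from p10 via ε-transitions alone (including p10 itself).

Start with {p10}.
From p10 via ε: add p2.
From p2 via ε: add p0, p8.
From p0 via ε: add p12.
From p8 via ε: add p1.
From p1 via ε: add p5.
No new states can be added; the closed set is {p0, p1, p2, p5, p8, p10, p12}.

{p0, p1, p2, p5, p8, p10, p12}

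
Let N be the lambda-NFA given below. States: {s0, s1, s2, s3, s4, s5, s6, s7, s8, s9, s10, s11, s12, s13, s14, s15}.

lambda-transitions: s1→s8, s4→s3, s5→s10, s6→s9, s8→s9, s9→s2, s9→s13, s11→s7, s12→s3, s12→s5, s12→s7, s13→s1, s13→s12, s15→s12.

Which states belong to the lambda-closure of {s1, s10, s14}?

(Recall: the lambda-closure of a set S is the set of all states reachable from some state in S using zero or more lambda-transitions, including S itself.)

Start with {s1, s10, s14}.
From s1 via lambda: add s8.
From s8 via lambda: add s9.
From s9 via lambda: add s2, s13.
From s13 via lambda: add s12.
From s12 via lambda: add s3, s5, s7.
No new states can be added; the closed set is {s1, s2, s3, s5, s7, s8, s9, s10, s12, s13, s14}.

{s1, s2, s3, s5, s7, s8, s9, s10, s12, s13, s14}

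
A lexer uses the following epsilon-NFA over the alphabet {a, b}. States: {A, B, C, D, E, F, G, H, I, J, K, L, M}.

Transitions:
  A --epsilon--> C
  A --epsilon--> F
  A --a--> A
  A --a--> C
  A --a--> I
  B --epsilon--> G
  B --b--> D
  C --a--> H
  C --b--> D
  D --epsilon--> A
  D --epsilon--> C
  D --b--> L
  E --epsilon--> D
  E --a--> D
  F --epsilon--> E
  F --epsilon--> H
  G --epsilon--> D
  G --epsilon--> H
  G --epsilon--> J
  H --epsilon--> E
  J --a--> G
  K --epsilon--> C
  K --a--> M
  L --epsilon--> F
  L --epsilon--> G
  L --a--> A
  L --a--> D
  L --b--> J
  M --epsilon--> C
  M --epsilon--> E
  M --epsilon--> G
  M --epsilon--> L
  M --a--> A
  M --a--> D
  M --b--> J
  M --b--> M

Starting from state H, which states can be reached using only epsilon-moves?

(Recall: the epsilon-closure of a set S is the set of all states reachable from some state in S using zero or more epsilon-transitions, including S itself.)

Start with {H}.
From H via epsilon: add E.
From E via epsilon: add D.
From D via epsilon: add A, C.
From A via epsilon: add F.
No new states can be added; the closed set is {A, C, D, E, F, H}.

{A, C, D, E, F, H}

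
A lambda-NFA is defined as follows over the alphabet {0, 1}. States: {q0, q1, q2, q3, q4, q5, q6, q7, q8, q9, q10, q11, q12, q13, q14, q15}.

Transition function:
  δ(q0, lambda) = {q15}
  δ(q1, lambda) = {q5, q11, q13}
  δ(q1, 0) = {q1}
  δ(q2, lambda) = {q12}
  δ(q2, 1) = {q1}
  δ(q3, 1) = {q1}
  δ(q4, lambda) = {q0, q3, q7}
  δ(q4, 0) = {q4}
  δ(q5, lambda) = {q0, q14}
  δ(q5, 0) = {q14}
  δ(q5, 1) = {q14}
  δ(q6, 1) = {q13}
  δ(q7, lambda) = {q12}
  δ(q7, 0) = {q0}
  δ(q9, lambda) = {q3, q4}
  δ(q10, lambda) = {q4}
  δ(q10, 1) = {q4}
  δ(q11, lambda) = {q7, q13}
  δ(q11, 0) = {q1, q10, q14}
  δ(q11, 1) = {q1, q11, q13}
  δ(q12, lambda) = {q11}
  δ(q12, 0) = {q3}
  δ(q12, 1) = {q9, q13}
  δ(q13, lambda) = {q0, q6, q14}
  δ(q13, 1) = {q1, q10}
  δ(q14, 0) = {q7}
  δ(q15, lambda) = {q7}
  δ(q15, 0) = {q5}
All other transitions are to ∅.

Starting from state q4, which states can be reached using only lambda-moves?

Start with {q4}.
From q4 via lambda: add q0, q3, q7.
From q0 via lambda: add q15.
From q7 via lambda: add q12.
From q12 via lambda: add q11.
From q11 via lambda: add q13.
From q13 via lambda: add q6, q14.
No new states can be added; the closed set is {q0, q3, q4, q6, q7, q11, q12, q13, q14, q15}.

{q0, q3, q4, q6, q7, q11, q12, q13, q14, q15}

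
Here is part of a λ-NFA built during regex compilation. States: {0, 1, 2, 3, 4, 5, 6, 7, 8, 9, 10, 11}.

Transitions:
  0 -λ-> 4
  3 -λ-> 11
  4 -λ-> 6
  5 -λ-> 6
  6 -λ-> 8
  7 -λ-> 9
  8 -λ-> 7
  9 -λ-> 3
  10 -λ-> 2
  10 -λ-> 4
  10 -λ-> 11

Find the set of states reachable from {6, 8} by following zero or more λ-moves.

{3, 6, 7, 8, 9, 11}

Start with {6, 8}.
From 8 via λ: add 7.
From 7 via λ: add 9.
From 9 via λ: add 3.
From 3 via λ: add 11.
No new states can be added; the closed set is {3, 6, 7, 8, 9, 11}.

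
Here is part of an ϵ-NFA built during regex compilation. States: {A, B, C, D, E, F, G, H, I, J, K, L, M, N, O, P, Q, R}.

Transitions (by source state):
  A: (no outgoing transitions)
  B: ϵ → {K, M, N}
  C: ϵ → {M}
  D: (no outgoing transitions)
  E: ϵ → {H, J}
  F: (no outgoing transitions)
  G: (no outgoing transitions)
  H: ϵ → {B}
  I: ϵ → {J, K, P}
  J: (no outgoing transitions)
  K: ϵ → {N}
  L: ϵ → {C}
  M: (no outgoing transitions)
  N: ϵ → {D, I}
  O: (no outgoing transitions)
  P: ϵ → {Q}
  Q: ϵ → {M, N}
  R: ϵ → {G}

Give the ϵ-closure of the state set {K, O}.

{D, I, J, K, M, N, O, P, Q}

Start with {K, O}.
From K via ϵ: add N.
From N via ϵ: add D, I.
From I via ϵ: add J, P.
From P via ϵ: add Q.
From Q via ϵ: add M.
No new states can be added; the closed set is {D, I, J, K, M, N, O, P, Q}.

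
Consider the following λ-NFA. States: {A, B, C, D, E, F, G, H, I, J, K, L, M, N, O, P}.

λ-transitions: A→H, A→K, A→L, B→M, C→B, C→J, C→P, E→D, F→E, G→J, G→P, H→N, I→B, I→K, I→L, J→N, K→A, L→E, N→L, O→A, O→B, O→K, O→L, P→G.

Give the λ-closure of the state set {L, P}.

{D, E, G, J, L, N, P}

Start with {L, P}.
From L via λ: add E.
From P via λ: add G.
From E via λ: add D.
From G via λ: add J.
From J via λ: add N.
No new states can be added; the closed set is {D, E, G, J, L, N, P}.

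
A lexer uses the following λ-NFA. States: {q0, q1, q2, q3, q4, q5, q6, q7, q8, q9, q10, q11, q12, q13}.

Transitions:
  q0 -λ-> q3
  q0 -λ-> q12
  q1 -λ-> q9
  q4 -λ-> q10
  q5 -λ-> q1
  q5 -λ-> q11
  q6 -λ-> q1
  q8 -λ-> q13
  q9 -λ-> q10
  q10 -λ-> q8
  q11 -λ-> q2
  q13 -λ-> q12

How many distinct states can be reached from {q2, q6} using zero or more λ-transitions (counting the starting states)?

8

Start with {q2, q6}.
From q6 via λ: add q1.
From q1 via λ: add q9.
From q9 via λ: add q10.
From q10 via λ: add q8.
From q8 via λ: add q13.
From q13 via λ: add q12.
λ-closure = {q1, q2, q6, q8, q9, q10, q12, q13}, which has 8 states.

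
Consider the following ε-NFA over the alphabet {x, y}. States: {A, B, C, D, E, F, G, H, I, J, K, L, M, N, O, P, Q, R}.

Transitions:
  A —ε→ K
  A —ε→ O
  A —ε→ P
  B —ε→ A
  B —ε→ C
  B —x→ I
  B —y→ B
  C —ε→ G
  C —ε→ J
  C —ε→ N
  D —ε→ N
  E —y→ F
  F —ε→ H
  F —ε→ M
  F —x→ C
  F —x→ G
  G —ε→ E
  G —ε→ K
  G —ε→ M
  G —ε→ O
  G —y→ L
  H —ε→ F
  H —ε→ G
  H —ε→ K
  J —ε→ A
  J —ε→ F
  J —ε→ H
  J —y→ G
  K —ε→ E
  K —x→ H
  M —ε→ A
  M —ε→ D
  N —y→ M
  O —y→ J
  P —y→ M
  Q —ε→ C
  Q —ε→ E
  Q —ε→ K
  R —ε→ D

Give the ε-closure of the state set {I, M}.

Start with {I, M}.
From M via ε: add A, D.
From A via ε: add K, O, P.
From D via ε: add N.
From K via ε: add E.
No new states can be added; the closed set is {A, D, E, I, K, M, N, O, P}.

{A, D, E, I, K, M, N, O, P}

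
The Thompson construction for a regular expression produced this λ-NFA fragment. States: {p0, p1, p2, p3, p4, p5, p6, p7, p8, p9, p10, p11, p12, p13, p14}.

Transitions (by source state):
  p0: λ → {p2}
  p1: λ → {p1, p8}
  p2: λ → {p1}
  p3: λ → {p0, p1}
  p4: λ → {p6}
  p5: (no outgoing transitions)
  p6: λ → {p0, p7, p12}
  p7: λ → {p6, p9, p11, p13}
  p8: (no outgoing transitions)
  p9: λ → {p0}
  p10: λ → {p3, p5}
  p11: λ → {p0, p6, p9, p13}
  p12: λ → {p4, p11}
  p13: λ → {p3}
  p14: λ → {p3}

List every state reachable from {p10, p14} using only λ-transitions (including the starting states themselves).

Start with {p10, p14}.
From p10 via λ: add p3, p5.
From p3 via λ: add p0, p1.
From p0 via λ: add p2.
From p1 via λ: add p8.
No new states can be added; the closed set is {p0, p1, p2, p3, p5, p8, p10, p14}.

{p0, p1, p2, p3, p5, p8, p10, p14}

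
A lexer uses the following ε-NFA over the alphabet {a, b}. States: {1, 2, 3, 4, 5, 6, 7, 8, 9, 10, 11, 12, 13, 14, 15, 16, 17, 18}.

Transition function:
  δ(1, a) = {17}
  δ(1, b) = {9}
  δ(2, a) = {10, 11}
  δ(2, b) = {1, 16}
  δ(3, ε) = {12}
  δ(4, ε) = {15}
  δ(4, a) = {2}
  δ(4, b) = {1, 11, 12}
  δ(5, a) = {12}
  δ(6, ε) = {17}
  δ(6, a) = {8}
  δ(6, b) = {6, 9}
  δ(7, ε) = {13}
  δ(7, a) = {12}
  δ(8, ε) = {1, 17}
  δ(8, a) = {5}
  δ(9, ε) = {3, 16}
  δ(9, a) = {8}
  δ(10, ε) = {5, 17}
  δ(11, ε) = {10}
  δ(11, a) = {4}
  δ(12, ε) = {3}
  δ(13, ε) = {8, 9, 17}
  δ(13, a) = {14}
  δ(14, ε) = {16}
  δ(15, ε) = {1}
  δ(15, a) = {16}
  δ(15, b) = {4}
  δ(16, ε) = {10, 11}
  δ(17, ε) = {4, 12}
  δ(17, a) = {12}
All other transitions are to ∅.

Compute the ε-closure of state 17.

{1, 3, 4, 12, 15, 17}

Start with {17}.
From 17 via ε: add 4, 12.
From 4 via ε: add 15.
From 12 via ε: add 3.
From 15 via ε: add 1.
No new states can be added; the closed set is {1, 3, 4, 12, 15, 17}.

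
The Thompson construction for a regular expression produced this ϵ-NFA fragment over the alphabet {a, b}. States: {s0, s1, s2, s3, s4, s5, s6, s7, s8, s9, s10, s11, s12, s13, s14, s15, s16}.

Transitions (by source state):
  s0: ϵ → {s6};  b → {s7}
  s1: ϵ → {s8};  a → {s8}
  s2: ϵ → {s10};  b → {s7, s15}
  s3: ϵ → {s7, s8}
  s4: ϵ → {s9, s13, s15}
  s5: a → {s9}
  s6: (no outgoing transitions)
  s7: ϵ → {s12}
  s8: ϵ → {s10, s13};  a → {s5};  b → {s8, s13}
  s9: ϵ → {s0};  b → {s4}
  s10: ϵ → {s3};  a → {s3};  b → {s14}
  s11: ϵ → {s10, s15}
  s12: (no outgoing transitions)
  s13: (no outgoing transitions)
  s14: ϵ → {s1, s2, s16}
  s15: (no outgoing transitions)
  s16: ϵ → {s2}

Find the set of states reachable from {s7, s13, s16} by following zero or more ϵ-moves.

{s2, s3, s7, s8, s10, s12, s13, s16}

Start with {s7, s13, s16}.
From s7 via ϵ: add s12.
From s16 via ϵ: add s2.
From s2 via ϵ: add s10.
From s10 via ϵ: add s3.
From s3 via ϵ: add s8.
No new states can be added; the closed set is {s2, s3, s7, s8, s10, s12, s13, s16}.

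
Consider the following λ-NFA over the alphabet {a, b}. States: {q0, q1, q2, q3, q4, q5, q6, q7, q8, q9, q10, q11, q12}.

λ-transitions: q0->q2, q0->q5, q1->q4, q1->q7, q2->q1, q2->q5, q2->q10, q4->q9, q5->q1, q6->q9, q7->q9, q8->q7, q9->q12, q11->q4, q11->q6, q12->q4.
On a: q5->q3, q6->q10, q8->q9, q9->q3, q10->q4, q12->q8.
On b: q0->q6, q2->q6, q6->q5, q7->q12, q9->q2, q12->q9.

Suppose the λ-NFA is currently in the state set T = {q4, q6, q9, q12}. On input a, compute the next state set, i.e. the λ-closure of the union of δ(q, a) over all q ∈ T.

{q3, q4, q7, q8, q9, q10, q12}

q6 on a → {q10}.
q9 on a → {q3}.
q12 on a → {q8}.
No a-transition from q4.
Union after reading a: {q3, q8, q10}.
Now take the λ-closure:
From q8 via λ: add q7.
From q7 via λ: add q9.
From q9 via λ: add q12.
From q12 via λ: add q4.
No new states can be added; the closed set is {q3, q4, q7, q8, q9, q10, q12}.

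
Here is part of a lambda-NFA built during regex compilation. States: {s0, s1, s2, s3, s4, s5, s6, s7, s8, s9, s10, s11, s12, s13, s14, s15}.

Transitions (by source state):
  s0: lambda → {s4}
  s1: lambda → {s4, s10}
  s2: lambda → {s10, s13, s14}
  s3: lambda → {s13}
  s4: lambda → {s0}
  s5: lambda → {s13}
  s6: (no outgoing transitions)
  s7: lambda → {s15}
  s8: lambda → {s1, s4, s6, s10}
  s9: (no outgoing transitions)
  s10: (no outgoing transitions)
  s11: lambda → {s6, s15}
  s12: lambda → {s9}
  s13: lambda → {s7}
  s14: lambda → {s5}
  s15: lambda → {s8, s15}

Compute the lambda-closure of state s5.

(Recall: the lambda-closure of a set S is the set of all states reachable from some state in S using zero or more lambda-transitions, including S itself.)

{s0, s1, s4, s5, s6, s7, s8, s10, s13, s15}

Start with {s5}.
From s5 via lambda: add s13.
From s13 via lambda: add s7.
From s7 via lambda: add s15.
From s15 via lambda: add s8.
From s8 via lambda: add s1, s4, s6, s10.
From s4 via lambda: add s0.
No new states can be added; the closed set is {s0, s1, s4, s5, s6, s7, s8, s10, s13, s15}.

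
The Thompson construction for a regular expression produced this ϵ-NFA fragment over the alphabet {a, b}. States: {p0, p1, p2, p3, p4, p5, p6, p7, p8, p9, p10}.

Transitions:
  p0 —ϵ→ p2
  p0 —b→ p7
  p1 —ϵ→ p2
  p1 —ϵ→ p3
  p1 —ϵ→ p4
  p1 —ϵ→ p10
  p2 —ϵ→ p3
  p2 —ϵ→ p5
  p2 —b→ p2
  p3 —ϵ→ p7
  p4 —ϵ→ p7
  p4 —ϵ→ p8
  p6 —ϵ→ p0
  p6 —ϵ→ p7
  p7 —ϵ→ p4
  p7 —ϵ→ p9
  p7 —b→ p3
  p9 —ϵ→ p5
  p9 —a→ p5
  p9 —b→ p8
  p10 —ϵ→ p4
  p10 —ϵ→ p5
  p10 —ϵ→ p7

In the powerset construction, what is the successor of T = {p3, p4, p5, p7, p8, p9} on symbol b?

{p3, p4, p5, p7, p8, p9}

p7 on b → {p3}.
p9 on b → {p8}.
No b-transition from p3, p4, p5, p8.
Union after reading b: {p3, p8}.
Now take the ϵ-closure:
From p3 via ϵ: add p7.
From p7 via ϵ: add p4, p9.
From p9 via ϵ: add p5.
No new states can be added; the closed set is {p3, p4, p5, p7, p8, p9}.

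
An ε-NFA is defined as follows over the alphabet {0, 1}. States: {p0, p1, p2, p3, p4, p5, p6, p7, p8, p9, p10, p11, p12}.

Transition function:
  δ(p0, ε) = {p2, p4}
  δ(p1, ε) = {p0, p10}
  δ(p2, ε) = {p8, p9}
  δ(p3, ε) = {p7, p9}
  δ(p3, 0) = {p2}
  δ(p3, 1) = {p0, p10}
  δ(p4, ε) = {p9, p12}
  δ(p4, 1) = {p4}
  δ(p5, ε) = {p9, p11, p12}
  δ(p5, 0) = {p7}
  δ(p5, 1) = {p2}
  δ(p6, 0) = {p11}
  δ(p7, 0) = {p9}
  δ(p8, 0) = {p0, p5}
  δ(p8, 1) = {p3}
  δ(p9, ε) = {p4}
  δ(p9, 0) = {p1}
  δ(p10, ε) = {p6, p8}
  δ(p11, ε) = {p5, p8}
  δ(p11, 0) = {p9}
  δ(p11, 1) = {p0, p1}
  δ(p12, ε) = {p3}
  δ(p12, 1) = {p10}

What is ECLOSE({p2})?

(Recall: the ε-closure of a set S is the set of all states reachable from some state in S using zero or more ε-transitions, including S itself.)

{p2, p3, p4, p7, p8, p9, p12}

Start with {p2}.
From p2 via ε: add p8, p9.
From p9 via ε: add p4.
From p4 via ε: add p12.
From p12 via ε: add p3.
From p3 via ε: add p7.
No new states can be added; the closed set is {p2, p3, p4, p7, p8, p9, p12}.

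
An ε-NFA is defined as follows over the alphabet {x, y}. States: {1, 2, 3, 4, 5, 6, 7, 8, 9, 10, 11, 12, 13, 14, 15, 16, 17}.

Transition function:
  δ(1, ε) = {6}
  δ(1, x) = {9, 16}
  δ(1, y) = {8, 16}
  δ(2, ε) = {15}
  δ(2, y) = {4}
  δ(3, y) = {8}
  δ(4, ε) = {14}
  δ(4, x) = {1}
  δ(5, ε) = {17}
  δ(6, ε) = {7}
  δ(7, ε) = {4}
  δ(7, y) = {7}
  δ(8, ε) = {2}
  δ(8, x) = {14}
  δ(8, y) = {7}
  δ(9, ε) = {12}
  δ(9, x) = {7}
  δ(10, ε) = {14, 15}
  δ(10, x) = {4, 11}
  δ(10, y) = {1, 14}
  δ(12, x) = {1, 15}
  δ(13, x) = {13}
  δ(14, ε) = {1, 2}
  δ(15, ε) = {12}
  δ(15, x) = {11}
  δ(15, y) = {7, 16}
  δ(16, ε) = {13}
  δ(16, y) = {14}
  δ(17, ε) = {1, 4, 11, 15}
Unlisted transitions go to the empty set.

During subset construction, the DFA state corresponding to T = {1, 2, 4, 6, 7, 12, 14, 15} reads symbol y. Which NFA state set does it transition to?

1 on y → {8, 16}.
2 on y → {4}.
7 on y → {7}.
15 on y → {7, 16}.
No y-transition from 4, 6, 12, 14.
Union after reading y: {4, 7, 8, 16}.
Now take the ε-closure:
From 4 via ε: add 14.
From 8 via ε: add 2.
From 16 via ε: add 13.
From 2 via ε: add 15.
From 14 via ε: add 1.
From 1 via ε: add 6.
From 15 via ε: add 12.
No new states can be added; the closed set is {1, 2, 4, 6, 7, 8, 12, 13, 14, 15, 16}.

{1, 2, 4, 6, 7, 8, 12, 13, 14, 15, 16}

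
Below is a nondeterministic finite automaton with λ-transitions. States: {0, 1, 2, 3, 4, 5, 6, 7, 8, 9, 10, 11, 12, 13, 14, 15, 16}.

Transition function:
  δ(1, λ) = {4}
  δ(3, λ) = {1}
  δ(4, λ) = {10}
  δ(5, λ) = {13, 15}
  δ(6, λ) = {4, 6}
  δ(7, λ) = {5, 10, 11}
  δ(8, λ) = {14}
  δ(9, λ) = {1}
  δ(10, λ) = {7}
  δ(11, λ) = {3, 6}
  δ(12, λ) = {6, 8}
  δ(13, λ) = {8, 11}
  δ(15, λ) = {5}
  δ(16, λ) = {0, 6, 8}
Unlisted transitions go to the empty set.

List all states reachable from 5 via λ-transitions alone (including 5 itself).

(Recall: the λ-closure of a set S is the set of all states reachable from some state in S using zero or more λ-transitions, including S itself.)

{1, 3, 4, 5, 6, 7, 8, 10, 11, 13, 14, 15}

Start with {5}.
From 5 via λ: add 13, 15.
From 13 via λ: add 8, 11.
From 8 via λ: add 14.
From 11 via λ: add 3, 6.
From 3 via λ: add 1.
From 6 via λ: add 4.
From 4 via λ: add 10.
From 10 via λ: add 7.
No new states can be added; the closed set is {1, 3, 4, 5, 6, 7, 8, 10, 11, 13, 14, 15}.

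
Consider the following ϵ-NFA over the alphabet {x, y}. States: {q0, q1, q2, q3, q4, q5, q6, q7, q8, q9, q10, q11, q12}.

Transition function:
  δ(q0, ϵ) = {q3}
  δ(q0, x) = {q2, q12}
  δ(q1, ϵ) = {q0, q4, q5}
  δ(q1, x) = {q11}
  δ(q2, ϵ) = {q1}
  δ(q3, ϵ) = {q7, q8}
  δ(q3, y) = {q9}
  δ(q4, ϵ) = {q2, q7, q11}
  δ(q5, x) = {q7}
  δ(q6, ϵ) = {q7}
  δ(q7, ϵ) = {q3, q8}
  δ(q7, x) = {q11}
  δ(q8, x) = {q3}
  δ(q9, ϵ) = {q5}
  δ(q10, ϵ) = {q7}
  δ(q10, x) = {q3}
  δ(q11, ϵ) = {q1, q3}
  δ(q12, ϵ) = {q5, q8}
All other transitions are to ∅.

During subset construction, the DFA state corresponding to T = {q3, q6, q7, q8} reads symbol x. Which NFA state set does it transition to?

{q0, q1, q2, q3, q4, q5, q7, q8, q11}

q7 on x → {q11}.
q8 on x → {q3}.
No x-transition from q3, q6.
Union after reading x: {q3, q11}.
Now take the ϵ-closure:
From q3 via ϵ: add q7, q8.
From q11 via ϵ: add q1.
From q1 via ϵ: add q0, q4, q5.
From q4 via ϵ: add q2.
No new states can be added; the closed set is {q0, q1, q2, q3, q4, q5, q7, q8, q11}.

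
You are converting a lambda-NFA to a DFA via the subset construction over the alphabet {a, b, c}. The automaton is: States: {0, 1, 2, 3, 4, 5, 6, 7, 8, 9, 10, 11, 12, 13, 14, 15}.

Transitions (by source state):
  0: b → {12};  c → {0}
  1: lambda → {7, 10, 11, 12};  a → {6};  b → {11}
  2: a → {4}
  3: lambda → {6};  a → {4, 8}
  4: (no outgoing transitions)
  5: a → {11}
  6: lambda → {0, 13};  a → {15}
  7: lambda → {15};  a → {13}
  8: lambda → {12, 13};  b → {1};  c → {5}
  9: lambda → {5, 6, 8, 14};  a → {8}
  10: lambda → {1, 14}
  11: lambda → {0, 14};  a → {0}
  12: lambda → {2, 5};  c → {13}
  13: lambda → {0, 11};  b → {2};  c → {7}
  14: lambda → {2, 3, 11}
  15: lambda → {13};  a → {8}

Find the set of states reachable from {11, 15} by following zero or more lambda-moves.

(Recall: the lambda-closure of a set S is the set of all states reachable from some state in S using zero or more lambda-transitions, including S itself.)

Start with {11, 15}.
From 11 via lambda: add 0, 14.
From 15 via lambda: add 13.
From 14 via lambda: add 2, 3.
From 3 via lambda: add 6.
No new states can be added; the closed set is {0, 2, 3, 6, 11, 13, 14, 15}.

{0, 2, 3, 6, 11, 13, 14, 15}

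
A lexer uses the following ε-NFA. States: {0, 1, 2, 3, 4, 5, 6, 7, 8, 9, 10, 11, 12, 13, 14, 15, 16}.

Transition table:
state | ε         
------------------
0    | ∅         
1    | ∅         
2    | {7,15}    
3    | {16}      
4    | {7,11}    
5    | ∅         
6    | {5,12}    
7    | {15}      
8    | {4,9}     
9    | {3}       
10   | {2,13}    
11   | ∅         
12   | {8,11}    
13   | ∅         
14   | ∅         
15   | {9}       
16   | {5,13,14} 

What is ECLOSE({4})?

Start with {4}.
From 4 via ε: add 7, 11.
From 7 via ε: add 15.
From 15 via ε: add 9.
From 9 via ε: add 3.
From 3 via ε: add 16.
From 16 via ε: add 5, 13, 14.
No new states can be added; the closed set is {3, 4, 5, 7, 9, 11, 13, 14, 15, 16}.

{3, 4, 5, 7, 9, 11, 13, 14, 15, 16}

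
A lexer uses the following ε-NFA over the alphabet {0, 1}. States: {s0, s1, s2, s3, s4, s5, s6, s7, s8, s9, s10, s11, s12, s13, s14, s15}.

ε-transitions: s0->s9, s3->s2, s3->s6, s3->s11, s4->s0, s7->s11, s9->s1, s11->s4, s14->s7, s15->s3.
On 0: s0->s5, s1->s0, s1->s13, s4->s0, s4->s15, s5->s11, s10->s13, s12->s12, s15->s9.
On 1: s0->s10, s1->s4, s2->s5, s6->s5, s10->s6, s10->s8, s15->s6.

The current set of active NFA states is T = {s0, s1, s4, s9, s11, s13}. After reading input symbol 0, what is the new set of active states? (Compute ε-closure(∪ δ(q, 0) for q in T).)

s0 on 0 → {s5}.
s1 on 0 → {s0, s13}.
s4 on 0 → {s0, s15}.
No 0-transition from s9, s11, s13.
Union after reading 0: {s0, s5, s13, s15}.
Now take the ε-closure:
From s0 via ε: add s9.
From s15 via ε: add s3.
From s3 via ε: add s2, s6, s11.
From s9 via ε: add s1.
From s11 via ε: add s4.
No new states can be added; the closed set is {s0, s1, s2, s3, s4, s5, s6, s9, s11, s13, s15}.

{s0, s1, s2, s3, s4, s5, s6, s9, s11, s13, s15}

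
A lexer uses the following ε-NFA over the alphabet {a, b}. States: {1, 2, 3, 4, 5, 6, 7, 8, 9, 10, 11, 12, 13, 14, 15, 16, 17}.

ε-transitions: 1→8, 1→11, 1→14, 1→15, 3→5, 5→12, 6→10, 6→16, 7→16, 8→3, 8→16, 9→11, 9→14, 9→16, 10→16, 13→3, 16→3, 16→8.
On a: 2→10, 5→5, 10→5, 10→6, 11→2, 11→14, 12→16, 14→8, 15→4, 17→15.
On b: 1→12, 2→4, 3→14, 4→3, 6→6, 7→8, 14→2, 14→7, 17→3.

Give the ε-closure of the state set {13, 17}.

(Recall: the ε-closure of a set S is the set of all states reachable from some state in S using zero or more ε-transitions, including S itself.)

Start with {13, 17}.
From 13 via ε: add 3.
From 3 via ε: add 5.
From 5 via ε: add 12.
No new states can be added; the closed set is {3, 5, 12, 13, 17}.

{3, 5, 12, 13, 17}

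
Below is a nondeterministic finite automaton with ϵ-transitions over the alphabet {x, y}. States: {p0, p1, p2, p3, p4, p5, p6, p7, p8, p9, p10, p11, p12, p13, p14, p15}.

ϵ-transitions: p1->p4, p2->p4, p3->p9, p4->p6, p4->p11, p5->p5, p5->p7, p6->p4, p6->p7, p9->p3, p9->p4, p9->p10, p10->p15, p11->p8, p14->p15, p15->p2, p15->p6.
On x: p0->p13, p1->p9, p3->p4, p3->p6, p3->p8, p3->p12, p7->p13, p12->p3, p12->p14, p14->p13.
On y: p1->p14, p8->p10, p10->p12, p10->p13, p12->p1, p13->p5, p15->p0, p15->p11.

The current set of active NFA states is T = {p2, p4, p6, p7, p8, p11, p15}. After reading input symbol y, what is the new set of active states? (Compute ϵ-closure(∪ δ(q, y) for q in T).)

p8 on y → {p10}.
p15 on y → {p0, p11}.
No y-transition from p2, p4, p6, p7, p11.
Union after reading y: {p0, p10, p11}.
Now take the ϵ-closure:
From p10 via ϵ: add p15.
From p11 via ϵ: add p8.
From p15 via ϵ: add p2, p6.
From p2 via ϵ: add p4.
From p6 via ϵ: add p7.
No new states can be added; the closed set is {p0, p2, p4, p6, p7, p8, p10, p11, p15}.

{p0, p2, p4, p6, p7, p8, p10, p11, p15}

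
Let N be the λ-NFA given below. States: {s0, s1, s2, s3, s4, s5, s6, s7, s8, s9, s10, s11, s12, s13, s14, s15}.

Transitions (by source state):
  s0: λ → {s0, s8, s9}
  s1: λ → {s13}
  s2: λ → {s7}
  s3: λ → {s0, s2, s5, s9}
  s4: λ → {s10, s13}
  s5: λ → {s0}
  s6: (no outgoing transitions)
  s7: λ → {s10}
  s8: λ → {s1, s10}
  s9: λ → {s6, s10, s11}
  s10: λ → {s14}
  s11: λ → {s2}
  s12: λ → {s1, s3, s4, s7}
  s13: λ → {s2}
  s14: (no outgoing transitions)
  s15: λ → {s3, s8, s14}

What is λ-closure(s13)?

{s2, s7, s10, s13, s14}

Start with {s13}.
From s13 via λ: add s2.
From s2 via λ: add s7.
From s7 via λ: add s10.
From s10 via λ: add s14.
No new states can be added; the closed set is {s2, s7, s10, s13, s14}.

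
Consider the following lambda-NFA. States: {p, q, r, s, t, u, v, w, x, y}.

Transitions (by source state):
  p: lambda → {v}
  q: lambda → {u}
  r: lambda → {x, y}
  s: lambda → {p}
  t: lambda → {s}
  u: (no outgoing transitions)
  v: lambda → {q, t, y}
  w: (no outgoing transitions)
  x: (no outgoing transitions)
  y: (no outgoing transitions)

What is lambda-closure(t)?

{p, q, s, t, u, v, y}

Start with {t}.
From t via lambda: add s.
From s via lambda: add p.
From p via lambda: add v.
From v via lambda: add q, y.
From q via lambda: add u.
No new states can be added; the closed set is {p, q, s, t, u, v, y}.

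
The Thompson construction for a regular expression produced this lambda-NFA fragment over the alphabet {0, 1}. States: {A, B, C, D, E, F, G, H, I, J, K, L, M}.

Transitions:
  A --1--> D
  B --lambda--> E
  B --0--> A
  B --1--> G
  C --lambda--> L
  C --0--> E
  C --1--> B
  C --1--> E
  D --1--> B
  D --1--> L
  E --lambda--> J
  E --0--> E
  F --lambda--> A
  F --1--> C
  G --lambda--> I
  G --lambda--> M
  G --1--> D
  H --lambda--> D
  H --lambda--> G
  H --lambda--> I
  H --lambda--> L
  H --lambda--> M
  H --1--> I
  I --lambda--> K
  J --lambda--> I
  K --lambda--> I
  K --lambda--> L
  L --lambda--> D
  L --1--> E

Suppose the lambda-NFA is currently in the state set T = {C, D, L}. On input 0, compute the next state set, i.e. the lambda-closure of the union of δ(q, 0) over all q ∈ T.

{D, E, I, J, K, L}

C on 0 → {E}.
No 0-transition from D, L.
Union after reading 0: {E}.
Now take the lambda-closure:
From E via lambda: add J.
From J via lambda: add I.
From I via lambda: add K.
From K via lambda: add L.
From L via lambda: add D.
No new states can be added; the closed set is {D, E, I, J, K, L}.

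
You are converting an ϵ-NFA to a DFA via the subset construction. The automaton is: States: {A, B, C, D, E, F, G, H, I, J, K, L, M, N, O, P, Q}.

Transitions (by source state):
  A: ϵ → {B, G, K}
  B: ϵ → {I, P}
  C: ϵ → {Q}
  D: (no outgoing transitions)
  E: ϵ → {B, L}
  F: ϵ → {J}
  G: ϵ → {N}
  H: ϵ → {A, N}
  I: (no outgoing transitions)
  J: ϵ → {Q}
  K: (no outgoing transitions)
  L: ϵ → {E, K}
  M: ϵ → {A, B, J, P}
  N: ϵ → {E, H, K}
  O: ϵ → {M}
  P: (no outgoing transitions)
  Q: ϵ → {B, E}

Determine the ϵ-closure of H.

{A, B, E, G, H, I, K, L, N, P}

Start with {H}.
From H via ϵ: add A, N.
From A via ϵ: add B, G, K.
From N via ϵ: add E.
From B via ϵ: add I, P.
From E via ϵ: add L.
No new states can be added; the closed set is {A, B, E, G, H, I, K, L, N, P}.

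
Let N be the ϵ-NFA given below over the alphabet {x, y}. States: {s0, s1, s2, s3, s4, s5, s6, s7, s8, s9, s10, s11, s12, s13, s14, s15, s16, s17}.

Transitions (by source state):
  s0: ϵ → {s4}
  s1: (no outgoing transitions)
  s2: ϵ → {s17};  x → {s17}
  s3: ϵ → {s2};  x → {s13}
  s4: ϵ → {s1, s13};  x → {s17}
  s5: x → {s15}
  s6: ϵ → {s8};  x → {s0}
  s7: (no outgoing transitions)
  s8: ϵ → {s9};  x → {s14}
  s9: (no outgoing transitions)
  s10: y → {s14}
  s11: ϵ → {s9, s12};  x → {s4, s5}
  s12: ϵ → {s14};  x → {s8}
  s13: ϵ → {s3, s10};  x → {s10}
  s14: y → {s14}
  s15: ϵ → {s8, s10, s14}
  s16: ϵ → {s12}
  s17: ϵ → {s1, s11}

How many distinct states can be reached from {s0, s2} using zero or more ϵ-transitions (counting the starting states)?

Start with {s0, s2}.
From s0 via ϵ: add s4.
From s2 via ϵ: add s17.
From s4 via ϵ: add s1, s13.
From s17 via ϵ: add s11.
From s11 via ϵ: add s9, s12.
From s13 via ϵ: add s3, s10.
From s12 via ϵ: add s14.
ϵ-closure = {s0, s1, s2, s3, s4, s9, s10, s11, s12, s13, s14, s17}, which has 12 states.

12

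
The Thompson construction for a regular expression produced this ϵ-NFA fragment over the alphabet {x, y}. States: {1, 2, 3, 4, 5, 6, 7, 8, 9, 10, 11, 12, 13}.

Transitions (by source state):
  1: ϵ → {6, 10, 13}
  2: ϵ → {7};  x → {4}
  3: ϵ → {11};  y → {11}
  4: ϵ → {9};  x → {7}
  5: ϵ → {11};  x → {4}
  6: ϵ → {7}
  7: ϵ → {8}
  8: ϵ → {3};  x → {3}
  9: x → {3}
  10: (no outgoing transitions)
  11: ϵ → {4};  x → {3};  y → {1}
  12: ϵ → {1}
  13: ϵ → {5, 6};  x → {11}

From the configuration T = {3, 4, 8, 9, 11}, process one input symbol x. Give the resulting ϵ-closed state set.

{3, 4, 7, 8, 9, 11}

4 on x → {7}.
8 on x → {3}.
9 on x → {3}.
11 on x → {3}.
No x-transition from 3.
Union after reading x: {3, 7}.
Now take the ϵ-closure:
From 3 via ϵ: add 11.
From 7 via ϵ: add 8.
From 11 via ϵ: add 4.
From 4 via ϵ: add 9.
No new states can be added; the closed set is {3, 4, 7, 8, 9, 11}.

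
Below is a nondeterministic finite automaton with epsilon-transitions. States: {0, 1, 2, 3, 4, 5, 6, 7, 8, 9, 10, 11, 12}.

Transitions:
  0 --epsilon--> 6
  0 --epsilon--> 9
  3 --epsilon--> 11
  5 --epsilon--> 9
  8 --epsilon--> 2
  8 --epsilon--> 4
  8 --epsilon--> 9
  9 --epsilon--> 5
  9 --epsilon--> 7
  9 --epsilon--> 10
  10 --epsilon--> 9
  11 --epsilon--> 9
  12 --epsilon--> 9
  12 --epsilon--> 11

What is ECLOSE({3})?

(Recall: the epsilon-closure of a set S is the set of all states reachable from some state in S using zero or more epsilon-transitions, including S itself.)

{3, 5, 7, 9, 10, 11}

Start with {3}.
From 3 via epsilon: add 11.
From 11 via epsilon: add 9.
From 9 via epsilon: add 5, 7, 10.
No new states can be added; the closed set is {3, 5, 7, 9, 10, 11}.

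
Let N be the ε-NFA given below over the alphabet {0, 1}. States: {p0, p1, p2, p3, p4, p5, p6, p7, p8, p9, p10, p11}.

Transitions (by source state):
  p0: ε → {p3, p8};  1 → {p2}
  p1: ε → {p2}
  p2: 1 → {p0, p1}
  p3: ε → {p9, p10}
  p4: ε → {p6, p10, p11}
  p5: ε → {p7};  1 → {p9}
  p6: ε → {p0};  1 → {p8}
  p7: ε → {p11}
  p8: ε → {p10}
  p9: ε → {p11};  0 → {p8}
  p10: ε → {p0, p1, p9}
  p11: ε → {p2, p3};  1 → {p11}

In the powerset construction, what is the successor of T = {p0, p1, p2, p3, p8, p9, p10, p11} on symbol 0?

{p0, p1, p2, p3, p8, p9, p10, p11}

p9 on 0 → {p8}.
No 0-transition from p0, p1, p2, p3, p8, p10, p11.
Union after reading 0: {p8}.
Now take the ε-closure:
From p8 via ε: add p10.
From p10 via ε: add p0, p1, p9.
From p0 via ε: add p3.
From p1 via ε: add p2.
From p9 via ε: add p11.
No new states can be added; the closed set is {p0, p1, p2, p3, p8, p9, p10, p11}.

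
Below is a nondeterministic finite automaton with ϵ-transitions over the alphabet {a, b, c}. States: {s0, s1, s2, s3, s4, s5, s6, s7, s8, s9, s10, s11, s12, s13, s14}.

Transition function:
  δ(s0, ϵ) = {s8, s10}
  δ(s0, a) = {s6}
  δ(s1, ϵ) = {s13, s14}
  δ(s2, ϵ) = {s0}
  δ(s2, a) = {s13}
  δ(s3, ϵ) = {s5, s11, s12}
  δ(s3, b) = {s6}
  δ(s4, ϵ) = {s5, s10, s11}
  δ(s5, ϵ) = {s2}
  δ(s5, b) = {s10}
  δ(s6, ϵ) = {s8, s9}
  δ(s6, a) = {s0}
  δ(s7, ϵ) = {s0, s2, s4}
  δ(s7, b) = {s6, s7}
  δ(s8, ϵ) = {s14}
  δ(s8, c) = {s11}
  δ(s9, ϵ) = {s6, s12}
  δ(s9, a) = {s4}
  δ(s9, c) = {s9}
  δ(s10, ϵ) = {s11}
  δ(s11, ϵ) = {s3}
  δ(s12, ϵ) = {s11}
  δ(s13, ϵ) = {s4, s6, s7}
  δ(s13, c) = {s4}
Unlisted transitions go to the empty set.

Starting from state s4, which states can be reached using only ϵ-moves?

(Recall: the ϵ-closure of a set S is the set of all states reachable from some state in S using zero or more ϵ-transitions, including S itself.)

Start with {s4}.
From s4 via ϵ: add s5, s10, s11.
From s5 via ϵ: add s2.
From s11 via ϵ: add s3.
From s2 via ϵ: add s0.
From s3 via ϵ: add s12.
From s0 via ϵ: add s8.
From s8 via ϵ: add s14.
No new states can be added; the closed set is {s0, s2, s3, s4, s5, s8, s10, s11, s12, s14}.

{s0, s2, s3, s4, s5, s8, s10, s11, s12, s14}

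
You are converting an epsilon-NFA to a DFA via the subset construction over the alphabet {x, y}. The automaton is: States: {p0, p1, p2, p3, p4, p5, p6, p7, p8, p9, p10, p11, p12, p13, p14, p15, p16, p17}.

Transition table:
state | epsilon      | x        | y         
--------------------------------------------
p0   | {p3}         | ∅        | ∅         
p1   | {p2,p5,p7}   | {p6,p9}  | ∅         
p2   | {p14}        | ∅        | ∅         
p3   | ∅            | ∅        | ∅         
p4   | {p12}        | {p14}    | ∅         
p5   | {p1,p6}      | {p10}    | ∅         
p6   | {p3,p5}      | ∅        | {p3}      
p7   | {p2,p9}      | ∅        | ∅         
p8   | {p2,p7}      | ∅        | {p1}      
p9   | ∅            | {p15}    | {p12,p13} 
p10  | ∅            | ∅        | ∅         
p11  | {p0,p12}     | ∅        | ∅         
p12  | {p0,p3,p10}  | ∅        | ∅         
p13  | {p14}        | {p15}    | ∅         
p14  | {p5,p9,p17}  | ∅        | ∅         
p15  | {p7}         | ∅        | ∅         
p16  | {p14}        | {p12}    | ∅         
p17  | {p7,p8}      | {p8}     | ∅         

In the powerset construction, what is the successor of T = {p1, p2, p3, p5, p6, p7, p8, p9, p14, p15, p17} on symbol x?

{p1, p2, p3, p5, p6, p7, p8, p9, p10, p14, p15, p17}

p1 on x → {p6, p9}.
p5 on x → {p10}.
p9 on x → {p15}.
p17 on x → {p8}.
No x-transition from p2, p3, p6, p7, p8, p14, p15.
Union after reading x: {p6, p8, p9, p10, p15}.
Now take the epsilon-closure:
From p6 via epsilon: add p3, p5.
From p8 via epsilon: add p2, p7.
From p2 via epsilon: add p14.
From p5 via epsilon: add p1.
From p14 via epsilon: add p17.
No new states can be added; the closed set is {p1, p2, p3, p5, p6, p7, p8, p9, p10, p14, p15, p17}.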